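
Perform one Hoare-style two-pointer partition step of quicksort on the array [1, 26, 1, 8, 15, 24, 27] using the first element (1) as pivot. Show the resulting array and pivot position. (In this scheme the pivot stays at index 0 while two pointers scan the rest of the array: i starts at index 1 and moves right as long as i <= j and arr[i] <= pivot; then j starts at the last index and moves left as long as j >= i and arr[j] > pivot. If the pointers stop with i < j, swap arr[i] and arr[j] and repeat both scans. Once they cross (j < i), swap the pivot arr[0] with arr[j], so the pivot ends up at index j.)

Hoare-style two-pointer partition with pivot = 1:

Initial array: [1, 26, 1, 8, 15, 24, 27]

Pointers start at i = 1, j = 6.
i stops at index 1 (arr[1]=26 > 1), j stops at index 2 (arr[2]=1 <= 1): swap arr[1] and arr[2], array becomes [1, 1, 26, 8, 15, 24, 27]
i ends at 2, j ends at 1: the pointers have crossed (j < i), so scanning stops.

Swap pivot arr[0] with arr[1] to place pivot at position 1: [1, 1, 26, 8, 15, 24, 27]
Pivot position: 1

After partitioning with pivot 1, the array becomes [1, 1, 26, 8, 15, 24, 27]. The pivot is placed at index 1. All elements to the left of the pivot are <= 1, and all elements to the right are > 1.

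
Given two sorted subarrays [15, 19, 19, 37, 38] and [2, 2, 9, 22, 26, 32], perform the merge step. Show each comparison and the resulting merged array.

Merging process:

Compare 15 vs 2: take 2 from right. Merged: [2]
Compare 15 vs 2: take 2 from right. Merged: [2, 2]
Compare 15 vs 9: take 9 from right. Merged: [2, 2, 9]
Compare 15 vs 22: take 15 from left. Merged: [2, 2, 9, 15]
Compare 19 vs 22: take 19 from left. Merged: [2, 2, 9, 15, 19]
Compare 19 vs 22: take 19 from left. Merged: [2, 2, 9, 15, 19, 19]
Compare 37 vs 22: take 22 from right. Merged: [2, 2, 9, 15, 19, 19, 22]
Compare 37 vs 26: take 26 from right. Merged: [2, 2, 9, 15, 19, 19, 22, 26]
Compare 37 vs 32: take 32 from right. Merged: [2, 2, 9, 15, 19, 19, 22, 26, 32]
Append remaining from left: [37, 38]. Merged: [2, 2, 9, 15, 19, 19, 22, 26, 32, 37, 38]

Final merged array: [2, 2, 9, 15, 19, 19, 22, 26, 32, 37, 38]
Total comparisons: 9

The merged array is [2, 2, 9, 15, 19, 19, 22, 26, 32, 37, 38], requiring 9 comparisons. The merge step runs in O(n) time where n is the total number of elements.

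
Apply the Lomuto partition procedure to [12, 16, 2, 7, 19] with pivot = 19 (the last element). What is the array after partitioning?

Lomuto partition with pivot = 19:

Initial array: [12, 16, 2, 7, 19]

arr[0]=12 <= 19: swap with position 0, array becomes [12, 16, 2, 7, 19]
arr[1]=16 <= 19: swap with position 1, array becomes [12, 16, 2, 7, 19]
arr[2]=2 <= 19: swap with position 2, array becomes [12, 16, 2, 7, 19]
arr[3]=7 <= 19: swap with position 3, array becomes [12, 16, 2, 7, 19]

Place pivot at position 4: [12, 16, 2, 7, 19]
Pivot position: 4

After partitioning with pivot 19, the array becomes [12, 16, 2, 7, 19]. The pivot is placed at index 4. All elements to the left of the pivot are <= 19, and all elements to the right are > 19.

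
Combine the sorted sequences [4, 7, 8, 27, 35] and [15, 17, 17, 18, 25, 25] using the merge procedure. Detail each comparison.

Merging process:

Compare 4 vs 15: take 4 from left. Merged: [4]
Compare 7 vs 15: take 7 from left. Merged: [4, 7]
Compare 8 vs 15: take 8 from left. Merged: [4, 7, 8]
Compare 27 vs 15: take 15 from right. Merged: [4, 7, 8, 15]
Compare 27 vs 17: take 17 from right. Merged: [4, 7, 8, 15, 17]
Compare 27 vs 17: take 17 from right. Merged: [4, 7, 8, 15, 17, 17]
Compare 27 vs 18: take 18 from right. Merged: [4, 7, 8, 15, 17, 17, 18]
Compare 27 vs 25: take 25 from right. Merged: [4, 7, 8, 15, 17, 17, 18, 25]
Compare 27 vs 25: take 25 from right. Merged: [4, 7, 8, 15, 17, 17, 18, 25, 25]
Append remaining from left: [27, 35]. Merged: [4, 7, 8, 15, 17, 17, 18, 25, 25, 27, 35]

Final merged array: [4, 7, 8, 15, 17, 17, 18, 25, 25, 27, 35]
Total comparisons: 9

The merged array is [4, 7, 8, 15, 17, 17, 18, 25, 25, 27, 35], requiring 9 comparisons. The merge step runs in O(n) time where n is the total number of elements.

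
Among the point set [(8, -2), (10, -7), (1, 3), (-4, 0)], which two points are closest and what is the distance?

Computing all pairwise distances among 4 points:

d((8, -2), (10, -7)) = 5.3852 <-- minimum
d((8, -2), (1, 3)) = 8.6023
d((8, -2), (-4, 0)) = 12.1655
d((10, -7), (1, 3)) = 13.4536
d((10, -7), (-4, 0)) = 15.6525
d((1, 3), (-4, 0)) = 5.831

Closest pair: (8, -2) and (10, -7) with distance 5.3852

The closest pair is (8, -2) and (10, -7) with Euclidean distance 5.3852. For 4 points, brute-force pairwise comparison is shown above. For large n, the divide-and-conquer algorithm (sort by x, recurse on halves, check the dividing strip) achieves O(n log n).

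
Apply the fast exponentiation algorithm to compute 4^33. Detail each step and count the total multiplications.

Computing 4^33 by squaring (build up from 4^1; each line after the first costs one multiplication):

4^1 = 4
4^2 = (4^1)^2 = 4^2 = 16
4^4 = (4^2)^2 = 16^2 = 256
4^8 = (4^4)^2 = 256^2 = 65536
4^16 = (4^8)^2 = 65536^2 = 4294967296
4^32 = (4^16)^2 = 4294967296^2 = 18446744073709551616
4^33 = 4 * 4^32 = 4 * 18446744073709551616 = 73786976294838206464

Result: 73786976294838206464
Multiplications needed: 6 (6 lines after 4^1)

4^33 = 73786976294838206464. Using exponentiation by squaring, this requires 6 multiplications. The key idea: if the exponent is even, square the half-power; if odd, multiply by the base once.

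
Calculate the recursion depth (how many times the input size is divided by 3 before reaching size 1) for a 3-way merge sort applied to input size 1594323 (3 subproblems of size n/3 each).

For divide and conquer with division factor 3:

Problem sizes at each level:
Level 0: 1594323
Level 1: 531441
Level 2: 177147
Level 3: 59049
Level 4: 19683
Level 5: 6561
Level 6: 2187
Level 7: 729
Level 8: 243
Level 9: 81
Level 10: 27
Level 11: 9
Level 12: 3
Level 13: 1

The root is level 0 and the size-1 base case is level 13 (the tree spans levels 0 through 13, i.e. 14 levels counting the root), so the depth is the number of divisions: log_3(1594323) = 13

The recursion tree depth is log_3(1594323) = 13. At each level, the problem size is divided by 3, so it takes 13 divisions to reduce to a base case of size 1. The algorithm makes 3 recursive calls at each level.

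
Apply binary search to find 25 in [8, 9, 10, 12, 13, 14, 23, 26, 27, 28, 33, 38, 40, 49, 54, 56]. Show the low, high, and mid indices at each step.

Binary search for 25 in [8, 9, 10, 12, 13, 14, 23, 26, 27, 28, 33, 38, 40, 49, 54, 56]:

lo=0, hi=15, mid=7, arr[mid]=26 -> 26 > 25, search left half
lo=0, hi=6, mid=3, arr[mid]=12 -> 12 < 25, search right half
lo=4, hi=6, mid=5, arr[mid]=14 -> 14 < 25, search right half
lo=6, hi=6, mid=6, arr[mid]=23 -> 23 < 25, search right half
lo=7 > hi=6, target 25 not found

Binary search determines that 25 is not in the array after 4 comparisons. The search space was exhausted without finding the target.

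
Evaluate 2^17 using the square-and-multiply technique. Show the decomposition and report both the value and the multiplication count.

Computing 2^17 by squaring (build up from 2^1; each line after the first costs one multiplication):

2^1 = 2
2^2 = (2^1)^2 = 2^2 = 4
2^4 = (2^2)^2 = 4^2 = 16
2^8 = (2^4)^2 = 16^2 = 256
2^16 = (2^8)^2 = 256^2 = 65536
2^17 = 2 * 2^16 = 2 * 65536 = 131072

Result: 131072
Multiplications needed: 5 (5 lines after 2^1)

2^17 = 131072. Using exponentiation by squaring, this requires 5 multiplications. The key idea: if the exponent is even, square the half-power; if odd, multiply by the base once.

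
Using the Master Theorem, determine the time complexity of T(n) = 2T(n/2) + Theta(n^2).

Master Theorem for T(n) = 2T(n/2) + O(n^2):

a = 2, b = 2, c = 2
log_b(a) = log_2(2) = 1.0000

Case 3: c = 2 > log_2(2) = 1.0000
T(n) = O(n^2) = O(n^2)

For T(n) = 2T(n/2) + O(n^2): log_2(2) = 1.0000. This is Case 3 of the Master Theorem (c > log_b(a), work dominated by root), giving O(n^2).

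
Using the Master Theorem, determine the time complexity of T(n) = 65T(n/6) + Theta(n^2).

Master Theorem for T(n) = 65T(n/6) + O(n^2):

a = 65, b = 6, c = 2
log_b(a) = log_6(65) = 2.3298

Case 1: c = 2 < log_6(65) = 2.3298
T(n) = O(n^(log_6 65))

For T(n) = 65T(n/6) + O(n^2): log_6(65) = 2.3298. This is Case 1 of the Master Theorem (c < log_b(a), work dominated by leaves), giving O(n^(log_6 65)).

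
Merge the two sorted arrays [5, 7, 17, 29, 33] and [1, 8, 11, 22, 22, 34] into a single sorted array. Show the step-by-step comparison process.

Merging process:

Compare 5 vs 1: take 1 from right. Merged: [1]
Compare 5 vs 8: take 5 from left. Merged: [1, 5]
Compare 7 vs 8: take 7 from left. Merged: [1, 5, 7]
Compare 17 vs 8: take 8 from right. Merged: [1, 5, 7, 8]
Compare 17 vs 11: take 11 from right. Merged: [1, 5, 7, 8, 11]
Compare 17 vs 22: take 17 from left. Merged: [1, 5, 7, 8, 11, 17]
Compare 29 vs 22: take 22 from right. Merged: [1, 5, 7, 8, 11, 17, 22]
Compare 29 vs 22: take 22 from right. Merged: [1, 5, 7, 8, 11, 17, 22, 22]
Compare 29 vs 34: take 29 from left. Merged: [1, 5, 7, 8, 11, 17, 22, 22, 29]
Compare 33 vs 34: take 33 from left. Merged: [1, 5, 7, 8, 11, 17, 22, 22, 29, 33]
Append remaining from right: [34]. Merged: [1, 5, 7, 8, 11, 17, 22, 22, 29, 33, 34]

Final merged array: [1, 5, 7, 8, 11, 17, 22, 22, 29, 33, 34]
Total comparisons: 10

The merged array is [1, 5, 7, 8, 11, 17, 22, 22, 29, 33, 34], requiring 10 comparisons. The merge step runs in O(n) time where n is the total number of elements.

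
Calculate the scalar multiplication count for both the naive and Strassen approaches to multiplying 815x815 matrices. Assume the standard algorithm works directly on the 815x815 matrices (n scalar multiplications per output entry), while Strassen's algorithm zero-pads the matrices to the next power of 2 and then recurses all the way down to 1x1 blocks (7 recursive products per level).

Matrix multiplication for 815x815 matrices:

Strassen's algorithm requires power-of-2 dimensions. Pad 815x815 to 1024x1024 (next power of 2).

Standard algorithm: 815^3 = 541343375 multiplications
Strassen's algorithm: 7^(log2(1024)) = 7^10 = 282475249 multiplications
Savings: 541343375 - 282475249 = 258868126 multiplications

Standard: 541343375 multiplications (815^3). Strassen: 282475249 multiplications (7^10, after padding to 1024x1024). Strassen reduces 8 recursive multiplications to 7 at each level.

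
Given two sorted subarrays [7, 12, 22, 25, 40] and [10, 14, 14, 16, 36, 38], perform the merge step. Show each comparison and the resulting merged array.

Merging process:

Compare 7 vs 10: take 7 from left. Merged: [7]
Compare 12 vs 10: take 10 from right. Merged: [7, 10]
Compare 12 vs 14: take 12 from left. Merged: [7, 10, 12]
Compare 22 vs 14: take 14 from right. Merged: [7, 10, 12, 14]
Compare 22 vs 14: take 14 from right. Merged: [7, 10, 12, 14, 14]
Compare 22 vs 16: take 16 from right. Merged: [7, 10, 12, 14, 14, 16]
Compare 22 vs 36: take 22 from left. Merged: [7, 10, 12, 14, 14, 16, 22]
Compare 25 vs 36: take 25 from left. Merged: [7, 10, 12, 14, 14, 16, 22, 25]
Compare 40 vs 36: take 36 from right. Merged: [7, 10, 12, 14, 14, 16, 22, 25, 36]
Compare 40 vs 38: take 38 from right. Merged: [7, 10, 12, 14, 14, 16, 22, 25, 36, 38]
Append remaining from left: [40]. Merged: [7, 10, 12, 14, 14, 16, 22, 25, 36, 38, 40]

Final merged array: [7, 10, 12, 14, 14, 16, 22, 25, 36, 38, 40]
Total comparisons: 10

The merged array is [7, 10, 12, 14, 14, 16, 22, 25, 36, 38, 40], requiring 10 comparisons. The merge step runs in O(n) time where n is the total number of elements.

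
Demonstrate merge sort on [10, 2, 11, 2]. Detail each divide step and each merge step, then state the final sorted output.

Merge sort trace:

Split: [10, 2, 11, 2] -> [10, 2] and [11, 2]
  Split: [10, 2] -> [10] and [2]
  Merge: [10] + [2] -> [2, 10]
  Split: [11, 2] -> [11] and [2]
  Merge: [11] + [2] -> [2, 11]
Merge: [2, 10] + [2, 11] -> [2, 2, 10, 11]

Final sorted array: [2, 2, 10, 11]

The merge sort proceeds by recursively splitting the array and merging sorted halves.
After all merges, the sorted array is [2, 2, 10, 11].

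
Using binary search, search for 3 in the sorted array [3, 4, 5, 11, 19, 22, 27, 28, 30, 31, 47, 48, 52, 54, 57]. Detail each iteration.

Binary search for 3 in [3, 4, 5, 11, 19, 22, 27, 28, 30, 31, 47, 48, 52, 54, 57]:

lo=0, hi=14, mid=7, arr[mid]=28 -> 28 > 3, search left half
lo=0, hi=6, mid=3, arr[mid]=11 -> 11 > 3, search left half
lo=0, hi=2, mid=1, arr[mid]=4 -> 4 > 3, search left half
lo=0, hi=0, mid=0, arr[mid]=3 -> Found target at index 0!

Binary search finds 3 at index 0 after 4 comparisons. The search repeatedly halves the search space by comparing with the middle element.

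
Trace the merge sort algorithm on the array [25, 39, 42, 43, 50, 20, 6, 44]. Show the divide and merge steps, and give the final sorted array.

Merge sort trace:

Split: [25, 39, 42, 43, 50, 20, 6, 44] -> [25, 39, 42, 43] and [50, 20, 6, 44]
  Split: [25, 39, 42, 43] -> [25, 39] and [42, 43]
    Split: [25, 39] -> [25] and [39]
    Merge: [25] + [39] -> [25, 39]
    Split: [42, 43] -> [42] and [43]
    Merge: [42] + [43] -> [42, 43]
  Merge: [25, 39] + [42, 43] -> [25, 39, 42, 43]
  Split: [50, 20, 6, 44] -> [50, 20] and [6, 44]
    Split: [50, 20] -> [50] and [20]
    Merge: [50] + [20] -> [20, 50]
    Split: [6, 44] -> [6] and [44]
    Merge: [6] + [44] -> [6, 44]
  Merge: [20, 50] + [6, 44] -> [6, 20, 44, 50]
Merge: [25, 39, 42, 43] + [6, 20, 44, 50] -> [6, 20, 25, 39, 42, 43, 44, 50]

Final sorted array: [6, 20, 25, 39, 42, 43, 44, 50]

The merge sort proceeds by recursively splitting the array and merging sorted halves.
After all merges, the sorted array is [6, 20, 25, 39, 42, 43, 44, 50].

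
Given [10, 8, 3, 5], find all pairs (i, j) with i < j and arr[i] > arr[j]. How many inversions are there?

Finding inversions in [10, 8, 3, 5]:

(0, 1): arr[0]=10 > arr[1]=8
(0, 2): arr[0]=10 > arr[2]=3
(0, 3): arr[0]=10 > arr[3]=5
(1, 2): arr[1]=8 > arr[2]=3
(1, 3): arr[1]=8 > arr[3]=5

Total inversions: 5

The array has 5 inversion(s): (0,1), (0,2), (0,3), (1,2), (1,3). Each pair (i,j) satisfies i < j and arr[i] > arr[j].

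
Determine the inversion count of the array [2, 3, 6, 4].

Finding inversions in [2, 3, 6, 4]:

(2, 3): arr[2]=6 > arr[3]=4

Total inversions: 1

The array has 1 inversion(s): (2,3). Each pair (i,j) satisfies i < j and arr[i] > arr[j].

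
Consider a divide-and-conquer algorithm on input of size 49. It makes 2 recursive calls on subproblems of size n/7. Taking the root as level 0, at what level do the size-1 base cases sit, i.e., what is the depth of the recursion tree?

For divide and conquer with division factor 7:

Problem sizes at each level:
Level 0: 49
Level 1: 7
Level 2: 1

The root is level 0 and the size-1 base case is level 2 (the tree spans levels 0 through 2, i.e. 3 levels counting the root), so the depth is the number of divisions: log_7(49) = 2

The recursion tree depth is log_7(49) = 2. At each level, the problem size is divided by 7, so it takes 2 divisions to reduce to a base case of size 1. The algorithm makes 2 recursive calls at each level.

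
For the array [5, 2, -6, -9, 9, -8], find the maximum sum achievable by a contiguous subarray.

Using Kadane's algorithm on [5, 2, -6, -9, 9, -8]:

Scanning through the array:
Position 1 (value 2): max_ending_here = 7, max_so_far = 7
Position 2 (value -6): max_ending_here = 1, max_so_far = 7
Position 3 (value -9): max_ending_here = -8, max_so_far = 7
Position 4 (value 9): max_ending_here = 9, max_so_far = 9
Position 5 (value -8): max_ending_here = 1, max_so_far = 9

Maximum subarray: [9]
Maximum sum: 9

The maximum subarray is [9] with sum 9. This subarray runs from index 4 to index 4.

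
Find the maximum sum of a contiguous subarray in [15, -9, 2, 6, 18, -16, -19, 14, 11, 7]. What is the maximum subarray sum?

Using Kadane's algorithm on [15, -9, 2, 6, 18, -16, -19, 14, 11, 7]:

Scanning through the array:
Position 1 (value -9): max_ending_here = 6, max_so_far = 15
Position 2 (value 2): max_ending_here = 8, max_so_far = 15
Position 3 (value 6): max_ending_here = 14, max_so_far = 15
Position 4 (value 18): max_ending_here = 32, max_so_far = 32
Position 5 (value -16): max_ending_here = 16, max_so_far = 32
Position 6 (value -19): max_ending_here = -3, max_so_far = 32
Position 7 (value 14): max_ending_here = 14, max_so_far = 32
Position 8 (value 11): max_ending_here = 25, max_so_far = 32
Position 9 (value 7): max_ending_here = 32, max_so_far = 32

Maximum subarray: [15, -9, 2, 6, 18]
Maximum sum: 32

The maximum subarray is [15, -9, 2, 6, 18] with sum 32. This subarray runs from index 0 to index 4.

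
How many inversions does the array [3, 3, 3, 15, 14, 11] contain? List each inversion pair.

Finding inversions in [3, 3, 3, 15, 14, 11]:

(3, 4): arr[3]=15 > arr[4]=14
(3, 5): arr[3]=15 > arr[5]=11
(4, 5): arr[4]=14 > arr[5]=11

Total inversions: 3

The array has 3 inversion(s): (3,4), (3,5), (4,5). Each pair (i,j) satisfies i < j and arr[i] > arr[j].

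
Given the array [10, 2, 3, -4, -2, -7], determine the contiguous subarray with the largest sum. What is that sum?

Using Kadane's algorithm on [10, 2, 3, -4, -2, -7]:

Scanning through the array:
Position 1 (value 2): max_ending_here = 12, max_so_far = 12
Position 2 (value 3): max_ending_here = 15, max_so_far = 15
Position 3 (value -4): max_ending_here = 11, max_so_far = 15
Position 4 (value -2): max_ending_here = 9, max_so_far = 15
Position 5 (value -7): max_ending_here = 2, max_so_far = 15

Maximum subarray: [10, 2, 3]
Maximum sum: 15

The maximum subarray is [10, 2, 3] with sum 15. This subarray runs from index 0 to index 2.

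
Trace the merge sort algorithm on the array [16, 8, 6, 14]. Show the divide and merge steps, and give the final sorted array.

Merge sort trace:

Split: [16, 8, 6, 14] -> [16, 8] and [6, 14]
  Split: [16, 8] -> [16] and [8]
  Merge: [16] + [8] -> [8, 16]
  Split: [6, 14] -> [6] and [14]
  Merge: [6] + [14] -> [6, 14]
Merge: [8, 16] + [6, 14] -> [6, 8, 14, 16]

Final sorted array: [6, 8, 14, 16]

The merge sort proceeds by recursively splitting the array and merging sorted halves.
After all merges, the sorted array is [6, 8, 14, 16].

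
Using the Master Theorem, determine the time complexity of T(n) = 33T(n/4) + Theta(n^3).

Master Theorem for T(n) = 33T(n/4) + O(n^3):

a = 33, b = 4, c = 3
log_b(a) = log_4(33) = 2.5222

Case 3: c = 3 > log_4(33) = 2.5222
T(n) = O(n^3) = O(n^3)

For T(n) = 33T(n/4) + O(n^3): log_4(33) = 2.5222. This is Case 3 of the Master Theorem (c > log_b(a), work dominated by root), giving O(n^3).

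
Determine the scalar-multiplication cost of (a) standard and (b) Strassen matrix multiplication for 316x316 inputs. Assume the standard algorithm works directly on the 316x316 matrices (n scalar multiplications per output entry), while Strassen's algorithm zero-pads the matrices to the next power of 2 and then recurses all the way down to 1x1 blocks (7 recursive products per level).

Matrix multiplication for 316x316 matrices:

Strassen's algorithm requires power-of-2 dimensions. Pad 316x316 to 512x512 (next power of 2).

Standard algorithm: 316^3 = 31554496 multiplications
Strassen's algorithm: 7^(log2(512)) = 7^9 = 40353607 multiplications
Difference: 31554496 - 40353607 = -8799111 (Strassen uses MORE here due to padding overhead — for small or just-over-power-of-2 n, padding can outweigh the per-level savings)

Standard: 31554496 multiplications (316^3). Strassen: 40353607 multiplications (7^9, after padding to 512x512). Strassen reduces 8 recursive multiplications to 7 at each level.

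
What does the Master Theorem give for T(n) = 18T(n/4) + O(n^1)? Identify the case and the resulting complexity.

Master Theorem for T(n) = 18T(n/4) + O(n^1):

a = 18, b = 4, c = 1
log_b(a) = log_4(18) = 2.0850

Case 1: c = 1 < log_4(18) = 2.0850
T(n) = O(n^(log_4 18))

For T(n) = 18T(n/4) + O(n^1): log_4(18) = 2.0850. This is Case 1 of the Master Theorem (c < log_b(a), work dominated by leaves), giving O(n^(log_4 18)).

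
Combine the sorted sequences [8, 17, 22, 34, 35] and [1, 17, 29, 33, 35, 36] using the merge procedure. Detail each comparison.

Merging process:

Compare 8 vs 1: take 1 from right. Merged: [1]
Compare 8 vs 17: take 8 from left. Merged: [1, 8]
Compare 17 vs 17: take 17 from left. Merged: [1, 8, 17]
Compare 22 vs 17: take 17 from right. Merged: [1, 8, 17, 17]
Compare 22 vs 29: take 22 from left. Merged: [1, 8, 17, 17, 22]
Compare 34 vs 29: take 29 from right. Merged: [1, 8, 17, 17, 22, 29]
Compare 34 vs 33: take 33 from right. Merged: [1, 8, 17, 17, 22, 29, 33]
Compare 34 vs 35: take 34 from left. Merged: [1, 8, 17, 17, 22, 29, 33, 34]
Compare 35 vs 35: take 35 from left. Merged: [1, 8, 17, 17, 22, 29, 33, 34, 35]
Append remaining from right: [35, 36]. Merged: [1, 8, 17, 17, 22, 29, 33, 34, 35, 35, 36]

Final merged array: [1, 8, 17, 17, 22, 29, 33, 34, 35, 35, 36]
Total comparisons: 9

The merged array is [1, 8, 17, 17, 22, 29, 33, 34, 35, 35, 36], requiring 9 comparisons. The merge step runs in O(n) time where n is the total number of elements.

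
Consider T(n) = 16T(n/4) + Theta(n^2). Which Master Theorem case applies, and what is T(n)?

Master Theorem for T(n) = 16T(n/4) + O(n^2):

a = 16, b = 4, c = 2
log_b(a) = log_4(16) = 2.0000

Case 2: c = 2 = log_4(16) = 2.0000
T(n) = O(n^2 log n) = O(n^2 log n)

For T(n) = 16T(n/4) + O(n^2): log_4(16) = 2.0000. This is Case 2 of the Master Theorem (c = log_b(a), equal work at all levels), giving O(n^2 log n).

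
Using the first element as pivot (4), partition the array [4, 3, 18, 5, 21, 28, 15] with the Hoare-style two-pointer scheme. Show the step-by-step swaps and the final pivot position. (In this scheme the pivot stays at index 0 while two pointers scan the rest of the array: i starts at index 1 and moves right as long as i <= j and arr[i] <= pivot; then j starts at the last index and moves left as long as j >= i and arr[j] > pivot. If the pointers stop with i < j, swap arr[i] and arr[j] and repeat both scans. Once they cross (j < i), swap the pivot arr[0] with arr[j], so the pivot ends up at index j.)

Hoare-style two-pointer partition with pivot = 4:

Initial array: [4, 3, 18, 5, 21, 28, 15]

Pointers start at i = 1, j = 6.
i ends at 2, j ends at 1: the pointers have crossed (j < i), so scanning stops.

Swap pivot arr[0] with arr[1] to place pivot at position 1: [3, 4, 18, 5, 21, 28, 15]
Pivot position: 1

After partitioning with pivot 4, the array becomes [3, 4, 18, 5, 21, 28, 15]. The pivot is placed at index 1. All elements to the left of the pivot are <= 4, and all elements to the right are > 4.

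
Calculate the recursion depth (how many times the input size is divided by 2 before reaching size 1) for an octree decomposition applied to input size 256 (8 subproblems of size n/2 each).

For divide and conquer with division factor 2:

Problem sizes at each level:
Level 0: 256
Level 1: 128
Level 2: 64
Level 3: 32
Level 4: 16
Level 5: 8
Level 6: 4
Level 7: 2
Level 8: 1

The root is level 0 and the size-1 base case is level 8 (the tree spans levels 0 through 8, i.e. 9 levels counting the root), so the depth is the number of divisions: log_2(256) = 8

The recursion tree depth is log_2(256) = 8. At each level, the problem size is divided by 2, so it takes 8 divisions to reduce to a base case of size 1. The algorithm makes 8 recursive calls at each level.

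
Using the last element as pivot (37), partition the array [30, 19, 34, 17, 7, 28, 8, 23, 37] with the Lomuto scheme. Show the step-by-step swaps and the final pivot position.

Lomuto partition with pivot = 37:

Initial array: [30, 19, 34, 17, 7, 28, 8, 23, 37]

arr[0]=30 <= 37: swap with position 0, array becomes [30, 19, 34, 17, 7, 28, 8, 23, 37]
arr[1]=19 <= 37: swap with position 1, array becomes [30, 19, 34, 17, 7, 28, 8, 23, 37]
arr[2]=34 <= 37: swap with position 2, array becomes [30, 19, 34, 17, 7, 28, 8, 23, 37]
arr[3]=17 <= 37: swap with position 3, array becomes [30, 19, 34, 17, 7, 28, 8, 23, 37]
arr[4]=7 <= 37: swap with position 4, array becomes [30, 19, 34, 17, 7, 28, 8, 23, 37]
arr[5]=28 <= 37: swap with position 5, array becomes [30, 19, 34, 17, 7, 28, 8, 23, 37]
arr[6]=8 <= 37: swap with position 6, array becomes [30, 19, 34, 17, 7, 28, 8, 23, 37]
arr[7]=23 <= 37: swap with position 7, array becomes [30, 19, 34, 17, 7, 28, 8, 23, 37]

Place pivot at position 8: [30, 19, 34, 17, 7, 28, 8, 23, 37]
Pivot position: 8

After partitioning with pivot 37, the array becomes [30, 19, 34, 17, 7, 28, 8, 23, 37]. The pivot is placed at index 8. All elements to the left of the pivot are <= 37, and all elements to the right are > 37.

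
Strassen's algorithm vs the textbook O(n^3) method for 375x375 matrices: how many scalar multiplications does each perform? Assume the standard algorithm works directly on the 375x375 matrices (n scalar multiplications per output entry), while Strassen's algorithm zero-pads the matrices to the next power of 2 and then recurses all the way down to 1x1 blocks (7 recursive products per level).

Matrix multiplication for 375x375 matrices:

Strassen's algorithm requires power-of-2 dimensions. Pad 375x375 to 512x512 (next power of 2).

Standard algorithm: 375^3 = 52734375 multiplications
Strassen's algorithm: 7^(log2(512)) = 7^9 = 40353607 multiplications
Savings: 52734375 - 40353607 = 12380768 multiplications

Standard: 52734375 multiplications (375^3). Strassen: 40353607 multiplications (7^9, after padding to 512x512). Strassen reduces 8 recursive multiplications to 7 at each level.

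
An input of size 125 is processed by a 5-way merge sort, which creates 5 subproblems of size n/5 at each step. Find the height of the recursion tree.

For divide and conquer with division factor 5:

Problem sizes at each level:
Level 0: 125
Level 1: 25
Level 2: 5
Level 3: 1

The root is level 0 and the size-1 base case is level 3 (the tree spans levels 0 through 3, i.e. 4 levels counting the root), so the depth is the number of divisions: log_5(125) = 3

The recursion tree depth is log_5(125) = 3. At each level, the problem size is divided by 5, so it takes 3 divisions to reduce to a base case of size 1. The algorithm makes 5 recursive calls at each level.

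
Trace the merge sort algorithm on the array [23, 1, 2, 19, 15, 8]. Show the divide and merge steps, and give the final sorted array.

Merge sort trace:

Split: [23, 1, 2, 19, 15, 8] -> [23, 1, 2] and [19, 15, 8]
  Split: [23, 1, 2] -> [23] and [1, 2]
    Split: [1, 2] -> [1] and [2]
    Merge: [1] + [2] -> [1, 2]
  Merge: [23] + [1, 2] -> [1, 2, 23]
  Split: [19, 15, 8] -> [19] and [15, 8]
    Split: [15, 8] -> [15] and [8]
    Merge: [15] + [8] -> [8, 15]
  Merge: [19] + [8, 15] -> [8, 15, 19]
Merge: [1, 2, 23] + [8, 15, 19] -> [1, 2, 8, 15, 19, 23]

Final sorted array: [1, 2, 8, 15, 19, 23]

The merge sort proceeds by recursively splitting the array and merging sorted halves.
After all merges, the sorted array is [1, 2, 8, 15, 19, 23].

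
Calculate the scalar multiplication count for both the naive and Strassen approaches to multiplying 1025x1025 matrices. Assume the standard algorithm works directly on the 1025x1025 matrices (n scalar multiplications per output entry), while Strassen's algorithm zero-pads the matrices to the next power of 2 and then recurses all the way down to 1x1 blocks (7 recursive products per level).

Matrix multiplication for 1025x1025 matrices:

Strassen's algorithm requires power-of-2 dimensions. Pad 1025x1025 to 2048x2048 (next power of 2).

Standard algorithm: 1025^3 = 1076890625 multiplications
Strassen's algorithm: 7^(log2(2048)) = 7^11 = 1977326743 multiplications
Difference: 1076890625 - 1977326743 = -900436118 (Strassen uses MORE here due to padding overhead — for small or just-over-power-of-2 n, padding can outweigh the per-level savings)

Standard: 1076890625 multiplications (1025^3). Strassen: 1977326743 multiplications (7^11, after padding to 2048x2048). Strassen reduces 8 recursive multiplications to 7 at each level.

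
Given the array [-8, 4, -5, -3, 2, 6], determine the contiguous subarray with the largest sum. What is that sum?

Using Kadane's algorithm on [-8, 4, -5, -3, 2, 6]:

Scanning through the array:
Position 1 (value 4): max_ending_here = 4, max_so_far = 4
Position 2 (value -5): max_ending_here = -1, max_so_far = 4
Position 3 (value -3): max_ending_here = -3, max_so_far = 4
Position 4 (value 2): max_ending_here = 2, max_so_far = 4
Position 5 (value 6): max_ending_here = 8, max_so_far = 8

Maximum subarray: [2, 6]
Maximum sum: 8

The maximum subarray is [2, 6] with sum 8. This subarray runs from index 4 to index 5.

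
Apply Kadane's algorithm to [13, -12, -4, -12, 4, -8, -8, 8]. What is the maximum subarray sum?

Using Kadane's algorithm on [13, -12, -4, -12, 4, -8, -8, 8]:

Scanning through the array:
Position 1 (value -12): max_ending_here = 1, max_so_far = 13
Position 2 (value -4): max_ending_here = -3, max_so_far = 13
Position 3 (value -12): max_ending_here = -12, max_so_far = 13
Position 4 (value 4): max_ending_here = 4, max_so_far = 13
Position 5 (value -8): max_ending_here = -4, max_so_far = 13
Position 6 (value -8): max_ending_here = -8, max_so_far = 13
Position 7 (value 8): max_ending_here = 8, max_so_far = 13

Maximum subarray: [13]
Maximum sum: 13

The maximum subarray is [13] with sum 13. This subarray runs from index 0 to index 0.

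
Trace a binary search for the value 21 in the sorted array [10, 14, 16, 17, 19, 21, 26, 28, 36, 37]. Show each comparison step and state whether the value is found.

Binary search for 21 in [10, 14, 16, 17, 19, 21, 26, 28, 36, 37]:

lo=0, hi=9, mid=4, arr[mid]=19 -> 19 < 21, search right half
lo=5, hi=9, mid=7, arr[mid]=28 -> 28 > 21, search left half
lo=5, hi=6, mid=5, arr[mid]=21 -> Found target at index 5!

Binary search finds 21 at index 5 after 3 comparisons. The search repeatedly halves the search space by comparing with the middle element.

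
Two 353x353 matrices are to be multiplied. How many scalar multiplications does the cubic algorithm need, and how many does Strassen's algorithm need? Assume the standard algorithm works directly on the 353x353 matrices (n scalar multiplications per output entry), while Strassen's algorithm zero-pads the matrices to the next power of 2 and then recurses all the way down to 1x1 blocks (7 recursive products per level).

Matrix multiplication for 353x353 matrices:

Strassen's algorithm requires power-of-2 dimensions. Pad 353x353 to 512x512 (next power of 2).

Standard algorithm: 353^3 = 43986977 multiplications
Strassen's algorithm: 7^(log2(512)) = 7^9 = 40353607 multiplications
Savings: 43986977 - 40353607 = 3633370 multiplications

Standard: 43986977 multiplications (353^3). Strassen: 40353607 multiplications (7^9, after padding to 512x512). Strassen reduces 8 recursive multiplications to 7 at each level.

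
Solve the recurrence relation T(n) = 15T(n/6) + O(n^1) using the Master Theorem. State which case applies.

Master Theorem for T(n) = 15T(n/6) + O(n^1):

a = 15, b = 6, c = 1
log_b(a) = log_6(15) = 1.5114

Case 1: c = 1 < log_6(15) = 1.5114
T(n) = O(n^(log_6 15))

For T(n) = 15T(n/6) + O(n^1): log_6(15) = 1.5114. This is Case 1 of the Master Theorem (c < log_b(a), work dominated by leaves), giving O(n^(log_6 15)).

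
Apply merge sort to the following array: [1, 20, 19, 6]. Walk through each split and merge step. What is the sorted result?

Merge sort trace:

Split: [1, 20, 19, 6] -> [1, 20] and [19, 6]
  Split: [1, 20] -> [1] and [20]
  Merge: [1] + [20] -> [1, 20]
  Split: [19, 6] -> [19] and [6]
  Merge: [19] + [6] -> [6, 19]
Merge: [1, 20] + [6, 19] -> [1, 6, 19, 20]

Final sorted array: [1, 6, 19, 20]

The merge sort proceeds by recursively splitting the array and merging sorted halves.
After all merges, the sorted array is [1, 6, 19, 20].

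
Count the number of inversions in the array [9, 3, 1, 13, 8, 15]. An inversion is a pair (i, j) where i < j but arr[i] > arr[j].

Finding inversions in [9, 3, 1, 13, 8, 15]:

(0, 1): arr[0]=9 > arr[1]=3
(0, 2): arr[0]=9 > arr[2]=1
(0, 4): arr[0]=9 > arr[4]=8
(1, 2): arr[1]=3 > arr[2]=1
(3, 4): arr[3]=13 > arr[4]=8

Total inversions: 5

The array has 5 inversion(s): (0,1), (0,2), (0,4), (1,2), (3,4). Each pair (i,j) satisfies i < j and arr[i] > arr[j].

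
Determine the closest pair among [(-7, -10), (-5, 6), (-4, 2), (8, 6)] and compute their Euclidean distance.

Computing all pairwise distances among 4 points:

d((-7, -10), (-5, 6)) = 16.1245
d((-7, -10), (-4, 2)) = 12.3693
d((-7, -10), (8, 6)) = 21.9317
d((-5, 6), (-4, 2)) = 4.1231 <-- minimum
d((-5, 6), (8, 6)) = 13.0
d((-4, 2), (8, 6)) = 12.6491

Closest pair: (-5, 6) and (-4, 2) with distance 4.1231

The closest pair is (-5, 6) and (-4, 2) with Euclidean distance 4.1231. For 4 points, brute-force pairwise comparison is shown above. For large n, the divide-and-conquer algorithm (sort by x, recurse on halves, check the dividing strip) achieves O(n log n).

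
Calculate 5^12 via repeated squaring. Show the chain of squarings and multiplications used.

Computing 5^12 by squaring (build up from 5^1; each line after the first costs one multiplication):

5^1 = 5
5^2 = (5^1)^2 = 5^2 = 25
5^3 = 5 * 5^2 = 5 * 25 = 125
5^6 = (5^3)^2 = 125^2 = 15625
5^12 = (5^6)^2 = 15625^2 = 244140625

Result: 244140625
Multiplications needed: 4 (4 lines after 5^1)

5^12 = 244140625. Using exponentiation by squaring, this requires 4 multiplications. The key idea: if the exponent is even, square the half-power; if odd, multiply by the base once.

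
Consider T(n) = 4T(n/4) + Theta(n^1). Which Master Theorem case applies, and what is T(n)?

Master Theorem for T(n) = 4T(n/4) + O(n^1):

a = 4, b = 4, c = 1
log_b(a) = log_4(4) = 1.0000

Case 2: c = 1 = log_4(4) = 1.0000
T(n) = O(n^1 log n) = O(n log n)

For T(n) = 4T(n/4) + O(n^1): log_4(4) = 1.0000. This is Case 2 of the Master Theorem (c = log_b(a), equal work at all levels), giving O(n log n).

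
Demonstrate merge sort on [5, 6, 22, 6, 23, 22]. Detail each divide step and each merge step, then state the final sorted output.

Merge sort trace:

Split: [5, 6, 22, 6, 23, 22] -> [5, 6, 22] and [6, 23, 22]
  Split: [5, 6, 22] -> [5] and [6, 22]
    Split: [6, 22] -> [6] and [22]
    Merge: [6] + [22] -> [6, 22]
  Merge: [5] + [6, 22] -> [5, 6, 22]
  Split: [6, 23, 22] -> [6] and [23, 22]
    Split: [23, 22] -> [23] and [22]
    Merge: [23] + [22] -> [22, 23]
  Merge: [6] + [22, 23] -> [6, 22, 23]
Merge: [5, 6, 22] + [6, 22, 23] -> [5, 6, 6, 22, 22, 23]

Final sorted array: [5, 6, 6, 22, 22, 23]

The merge sort proceeds by recursively splitting the array and merging sorted halves.
After all merges, the sorted array is [5, 6, 6, 22, 22, 23].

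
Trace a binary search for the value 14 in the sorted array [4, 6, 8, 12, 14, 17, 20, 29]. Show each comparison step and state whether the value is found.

Binary search for 14 in [4, 6, 8, 12, 14, 17, 20, 29]:

lo=0, hi=7, mid=3, arr[mid]=12 -> 12 < 14, search right half
lo=4, hi=7, mid=5, arr[mid]=17 -> 17 > 14, search left half
lo=4, hi=4, mid=4, arr[mid]=14 -> Found target at index 4!

Binary search finds 14 at index 4 after 3 comparisons. The search repeatedly halves the search space by comparing with the middle element.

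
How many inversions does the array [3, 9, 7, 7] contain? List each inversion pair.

Finding inversions in [3, 9, 7, 7]:

(1, 2): arr[1]=9 > arr[2]=7
(1, 3): arr[1]=9 > arr[3]=7

Total inversions: 2

The array has 2 inversion(s): (1,2), (1,3). Each pair (i,j) satisfies i < j and arr[i] > arr[j].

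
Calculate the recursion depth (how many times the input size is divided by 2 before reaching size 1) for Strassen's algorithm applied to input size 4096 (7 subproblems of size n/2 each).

For divide and conquer with division factor 2:

Problem sizes at each level:
Level 0: 4096
Level 1: 2048
Level 2: 1024
Level 3: 512
Level 4: 256
Level 5: 128
Level 6: 64
Level 7: 32
Level 8: 16
Level 9: 8
Level 10: 4
Level 11: 2
Level 12: 1

The root is level 0 and the size-1 base case is level 12 (the tree spans levels 0 through 12, i.e. 13 levels counting the root), so the depth is the number of divisions: log_2(4096) = 12

The recursion tree depth is log_2(4096) = 12. At each level, the problem size is divided by 2, so it takes 12 divisions to reduce to a base case of size 1. The algorithm makes 7 recursive calls at each level.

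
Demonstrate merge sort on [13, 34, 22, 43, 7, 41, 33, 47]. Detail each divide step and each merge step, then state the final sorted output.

Merge sort trace:

Split: [13, 34, 22, 43, 7, 41, 33, 47] -> [13, 34, 22, 43] and [7, 41, 33, 47]
  Split: [13, 34, 22, 43] -> [13, 34] and [22, 43]
    Split: [13, 34] -> [13] and [34]
    Merge: [13] + [34] -> [13, 34]
    Split: [22, 43] -> [22] and [43]
    Merge: [22] + [43] -> [22, 43]
  Merge: [13, 34] + [22, 43] -> [13, 22, 34, 43]
  Split: [7, 41, 33, 47] -> [7, 41] and [33, 47]
    Split: [7, 41] -> [7] and [41]
    Merge: [7] + [41] -> [7, 41]
    Split: [33, 47] -> [33] and [47]
    Merge: [33] + [47] -> [33, 47]
  Merge: [7, 41] + [33, 47] -> [7, 33, 41, 47]
Merge: [13, 22, 34, 43] + [7, 33, 41, 47] -> [7, 13, 22, 33, 34, 41, 43, 47]

Final sorted array: [7, 13, 22, 33, 34, 41, 43, 47]

The merge sort proceeds by recursively splitting the array and merging sorted halves.
After all merges, the sorted array is [7, 13, 22, 33, 34, 41, 43, 47].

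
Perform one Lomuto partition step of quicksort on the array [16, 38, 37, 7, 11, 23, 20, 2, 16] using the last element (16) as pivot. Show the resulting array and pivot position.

Lomuto partition with pivot = 16:

Initial array: [16, 38, 37, 7, 11, 23, 20, 2, 16]

arr[0]=16 <= 16: swap with position 0, array becomes [16, 38, 37, 7, 11, 23, 20, 2, 16]
arr[1]=38 > 16: no swap
arr[2]=37 > 16: no swap
arr[3]=7 <= 16: swap with position 1, array becomes [16, 7, 37, 38, 11, 23, 20, 2, 16]
arr[4]=11 <= 16: swap with position 2, array becomes [16, 7, 11, 38, 37, 23, 20, 2, 16]
arr[5]=23 > 16: no swap
arr[6]=20 > 16: no swap
arr[7]=2 <= 16: swap with position 3, array becomes [16, 7, 11, 2, 37, 23, 20, 38, 16]

Place pivot at position 4: [16, 7, 11, 2, 16, 23, 20, 38, 37]
Pivot position: 4

After partitioning with pivot 16, the array becomes [16, 7, 11, 2, 16, 23, 20, 38, 37]. The pivot is placed at index 4. All elements to the left of the pivot are <= 16, and all elements to the right are > 16.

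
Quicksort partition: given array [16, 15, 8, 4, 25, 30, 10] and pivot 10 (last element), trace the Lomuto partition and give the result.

Lomuto partition with pivot = 10:

Initial array: [16, 15, 8, 4, 25, 30, 10]

arr[0]=16 > 10: no swap
arr[1]=15 > 10: no swap
arr[2]=8 <= 10: swap with position 0, array becomes [8, 15, 16, 4, 25, 30, 10]
arr[3]=4 <= 10: swap with position 1, array becomes [8, 4, 16, 15, 25, 30, 10]
arr[4]=25 > 10: no swap
arr[5]=30 > 10: no swap

Place pivot at position 2: [8, 4, 10, 15, 25, 30, 16]
Pivot position: 2

After partitioning with pivot 10, the array becomes [8, 4, 10, 15, 25, 30, 16]. The pivot is placed at index 2. All elements to the left of the pivot are <= 10, and all elements to the right are > 10.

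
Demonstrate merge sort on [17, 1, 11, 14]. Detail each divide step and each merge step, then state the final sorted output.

Merge sort trace:

Split: [17, 1, 11, 14] -> [17, 1] and [11, 14]
  Split: [17, 1] -> [17] and [1]
  Merge: [17] + [1] -> [1, 17]
  Split: [11, 14] -> [11] and [14]
  Merge: [11] + [14] -> [11, 14]
Merge: [1, 17] + [11, 14] -> [1, 11, 14, 17]

Final sorted array: [1, 11, 14, 17]

The merge sort proceeds by recursively splitting the array and merging sorted halves.
After all merges, the sorted array is [1, 11, 14, 17].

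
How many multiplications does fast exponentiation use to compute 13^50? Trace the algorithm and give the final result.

Computing 13^50 by squaring (build up from 13^1; each line after the first costs one multiplication):

13^1 = 13
13^2 = (13^1)^2 = 13^2 = 169
13^3 = 13 * 13^2 = 13 * 169 = 2197
13^6 = (13^3)^2 = 2197^2 = 4826809
13^12 = (13^6)^2 = 4826809^2 = 23298085122481
13^24 = (13^12)^2 = 23298085122481^2 = 542800770374370512771595361
13^25 = 13 * 13^24 = 13 * 542800770374370512771595361 = 7056410014866816666030739693
13^50 = (13^25)^2 = 7056410014866816666030739693^2 = 49792922297912707801714181535533618316401192004725734249

Result: 49792922297912707801714181535533618316401192004725734249
Multiplications needed: 7 (7 lines after 13^1)

13^50 = 49792922297912707801714181535533618316401192004725734249. Using exponentiation by squaring, this requires 7 multiplications. The key idea: if the exponent is even, square the half-power; if odd, multiply by the base once.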